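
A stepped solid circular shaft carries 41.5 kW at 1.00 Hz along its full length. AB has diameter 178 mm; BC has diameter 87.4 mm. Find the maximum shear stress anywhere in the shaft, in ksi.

7.31 ksi

ω = 2π·1.00 = 6.283 rad/s, so T = P/ω = 41.5×10³ / 6.283 = 6605 N·m.
Under the same torque, τ_max = 16T/(πd³) is largest where d is smallest — segment BC (d = 87.4 mm).
τ_max = 16·6605/(π·(0.0874)³) = 5.039×10^7 Pa.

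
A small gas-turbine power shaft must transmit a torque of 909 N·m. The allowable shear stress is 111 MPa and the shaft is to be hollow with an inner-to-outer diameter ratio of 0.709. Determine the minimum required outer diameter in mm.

38.2 mm

For a hollow shaft with d_i/d_o = 0.709: τ_max = 16T/(π d_o³ (1−k⁴)), so d_o = [16T/(π τ_allow (1−k⁴))]^(1/3) = [16·909.0/(π·1.11×10^8·0.7473)]^(1/3) = 0.03822 m.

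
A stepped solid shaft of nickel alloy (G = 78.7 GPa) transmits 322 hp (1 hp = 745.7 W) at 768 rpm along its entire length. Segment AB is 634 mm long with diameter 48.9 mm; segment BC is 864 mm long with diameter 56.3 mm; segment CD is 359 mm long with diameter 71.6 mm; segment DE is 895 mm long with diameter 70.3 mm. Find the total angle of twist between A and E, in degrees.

5.47°

ω = 2π·768/60 = 80.42 rad/s, so T = P/ω = 322×745.7 / 80.42 = 2986 N·m.
J_AB = π(0.0489)⁴/32 = 5.61×10^-7 m⁴; J_BC = π(0.0563)⁴/32 = 9.86×10^-7 m⁴; J_CD = π(0.0716)⁴/32 = 2.58×10^-6 m⁴; J_DE = π(0.0703)⁴/32 = 2.40×10^-6 m⁴.
θ = (T/G)·Σ L_i/J_i = (2986/78.7×10⁹)·(0.634/5.61×10^-7 + 0.864/9.86×10^-7 + 0.359/2.58×10^-6 + 0.895/2.40×10^-6) = 0.09551 rad.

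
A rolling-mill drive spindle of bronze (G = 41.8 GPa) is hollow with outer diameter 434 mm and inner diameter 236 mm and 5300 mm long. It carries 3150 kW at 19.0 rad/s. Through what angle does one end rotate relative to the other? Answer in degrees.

0.379°

ω = 19.0 rad/s, so T = P/ω = 3150×10³ / 19.00 = 165800 N·m.
J = π(d_o⁴ − d_i⁴)/32 = π(0.434⁴ − 0.236⁴)/32 = 3.179×10^-3 m⁴.
θ = T·L/(G·J) = 165800 × 5.30 / (41.8×10⁹ × 3.179×10^-3) = 6.614×10^-3 rad.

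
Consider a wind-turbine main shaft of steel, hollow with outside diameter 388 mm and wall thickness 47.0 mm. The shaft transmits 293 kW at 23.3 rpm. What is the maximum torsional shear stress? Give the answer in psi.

2270 psi

ω = 2π·23.3/60 = 2.440 rad/s, so T = P/ω = 293×10³ / 2.440 = 120100 N·m.
J = π(d_o⁴ − d_i⁴)/32 = π(0.388⁴ − 0.294⁴)/32 = 1.492×10^-3 m⁴.
τ_max = T·r/J = 120100 × 0.194 / 1.492×10^-3 = 1.562×10^7 Pa.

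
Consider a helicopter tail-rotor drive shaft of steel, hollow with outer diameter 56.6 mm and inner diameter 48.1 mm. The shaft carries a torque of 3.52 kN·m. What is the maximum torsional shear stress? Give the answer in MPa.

J = π(d_o⁴ − d_i⁴)/32 = π(0.0566⁴ − 0.0481⁴)/32 = 4.820×10^-7 m⁴.
τ_max = T·r/J = 3520 × 0.0283 / 4.820×10^-7 = 2.067×10^8 Pa.

207 MPa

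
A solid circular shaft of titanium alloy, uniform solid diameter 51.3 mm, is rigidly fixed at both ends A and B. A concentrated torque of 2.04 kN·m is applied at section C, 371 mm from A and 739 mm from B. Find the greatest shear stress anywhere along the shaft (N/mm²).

With uniform GJ and both ends fixed, compatibility θ_AC = θ_CB gives T_A·a = T_B·b, together with T_A + T_B = T₀.
T_A = T₀·b/(a+b) = 2040·739/1110 = 1358 N·m; T_B = 681.8 N·m.
τ in each portion: τ_AC = 5.12×10^7 Pa, τ_CB = 2.57×10^7 Pa; maximum is in AC.
τ_max = T_AC·r/J = 1358·0.0256/6.80×10^-7 = 5.124×10^7 Pa.

51.2 N/mm²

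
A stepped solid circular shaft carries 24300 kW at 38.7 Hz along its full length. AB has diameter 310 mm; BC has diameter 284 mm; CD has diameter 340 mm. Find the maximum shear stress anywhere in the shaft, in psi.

ω = 2π·38.7 = 243.2 rad/s, so T = P/ω = 24300×10³ / 243.2 = 99930 N·m.
Under the same torque, τ_max = 16T/(πd³) is largest where d is smallest — segment BC (d = 284 mm).
τ_max = 16·99930/(π·(0.284)³) = 2.222×10^7 Pa.

3220 psi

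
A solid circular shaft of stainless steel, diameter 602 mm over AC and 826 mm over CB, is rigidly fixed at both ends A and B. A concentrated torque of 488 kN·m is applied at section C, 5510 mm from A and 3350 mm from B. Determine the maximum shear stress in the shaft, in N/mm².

Compatibility: T_A·a/J_AC = T_B·b/J_CB with T_A + T_B = T₀.
J_AC = 0.0129 m⁴, J_CB = 0.0457 m⁴, so T_A = T₀·(J_AC/a)/((J_AC/a)+(J_CB/b)) = 71450 N·m, T_B = 416500 N·m.
τ in each portion: τ_AC = 1.67×10^6 Pa, τ_CB = 3.76×10^6 Pa; maximum is in CB.
τ_max = T_CB·r/J = 416500·0.413/0.0457 = 3.764×10^6 Pa.

3.76 N/mm²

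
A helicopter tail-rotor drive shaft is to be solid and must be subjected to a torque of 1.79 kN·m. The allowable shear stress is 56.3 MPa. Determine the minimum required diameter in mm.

For a solid shaft τ_max = 16T/(πd³), so d = (16T/(π τ_allow))^(1/3) = (16·1790/(π·5.63×10^7))^(1/3) = 0.05451 m.

54.5 mm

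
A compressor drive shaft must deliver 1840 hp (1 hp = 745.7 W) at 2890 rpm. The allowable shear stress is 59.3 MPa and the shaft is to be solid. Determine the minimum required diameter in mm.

ω = 2π·2890/60 = 302.6 rad/s, so T = P/ω = 1840×745.7 / 302.6 = 4534 N·m.
For a solid shaft τ_max = 16T/(πd³), so d = (16T/(π τ_allow))^(1/3) = (16·4534/(π·5.93×10^7))^(1/3) = 0.07302 m.

73.0 mm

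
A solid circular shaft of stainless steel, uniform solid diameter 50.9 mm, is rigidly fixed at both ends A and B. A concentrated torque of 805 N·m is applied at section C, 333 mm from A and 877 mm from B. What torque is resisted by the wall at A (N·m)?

With uniform GJ and both ends fixed, compatibility θ_AC = θ_CB gives T_A·a = T_B·b, together with T_A + T_B = T₀.
T_A = T₀·b/(a+b) = 805.0·877/1210 = 583.5 N·m; T_B = 221.5 N·m.

583 N·m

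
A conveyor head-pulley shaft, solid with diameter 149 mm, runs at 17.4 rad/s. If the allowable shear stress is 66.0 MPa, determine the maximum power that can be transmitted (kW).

746 kW

J = πd⁴/32 = π(0.149)⁴/32 = 4.839×10^-5 m⁴.
T_max = τ_allow·J/r = 6.60×10^7 × 4.839×10^-5 / 0.0745 = 42870 N·m.
ω = 17.4 rad/s, so P_max = T_max·ω = 7.459×10^5 W.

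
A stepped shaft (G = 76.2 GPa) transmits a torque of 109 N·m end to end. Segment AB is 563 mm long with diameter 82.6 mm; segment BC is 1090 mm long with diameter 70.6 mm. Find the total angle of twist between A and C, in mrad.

0.815 mrad

J_AB = π(0.0826)⁴/32 = 4.57×10^-6 m⁴; J_BC = π(0.0706)⁴/32 = 2.44×10^-6 m⁴.
θ = (T/G)·Σ L_i/J_i = (109.0/76.2×10⁹)·(0.563/4.57×10^-6 + 1.09/2.44×10^-6) = 8.155×10^-4 rad.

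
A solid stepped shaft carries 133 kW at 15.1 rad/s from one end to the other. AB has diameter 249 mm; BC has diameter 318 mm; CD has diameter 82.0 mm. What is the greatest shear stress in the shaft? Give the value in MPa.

ω = 15.1 rad/s, so T = P/ω = 133×10³ / 15.10 = 8808 N·m.
Under the same torque, τ_max = 16T/(πd³) is largest where d is smallest — segment CD (d = 82.0 mm).
τ_max = 16·8808/(π·(0.0820)³) = 8.136×10^7 Pa.

81.4 MPa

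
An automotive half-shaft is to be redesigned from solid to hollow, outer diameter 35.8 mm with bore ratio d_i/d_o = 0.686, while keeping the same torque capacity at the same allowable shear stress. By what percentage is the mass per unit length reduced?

Equal τ_max and T ⇒ the solid shaft needs d_s³ = d_o³(1−k⁴), so d_s = 35.8·(1−0.686⁴)^(1/3) = 32.93 mm.
Area ratio A_h/A_s = d_o²(1−k²)/d_s² = (1−k²)/(1−k⁴)^(2/3) = 0.6256.
Mass saving = 1 − 0.6256 = 37.4 %.

37.4 %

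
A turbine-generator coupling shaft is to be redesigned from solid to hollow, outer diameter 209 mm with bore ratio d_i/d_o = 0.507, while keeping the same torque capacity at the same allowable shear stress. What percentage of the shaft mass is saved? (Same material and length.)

Equal τ_max and T ⇒ the solid shaft needs d_s³ = d_o³(1−k⁴), so d_s = 209·(1−0.507⁴)^(1/3) = 204.3 mm.
Area ratio A_h/A_s = d_o²(1−k²)/d_s² = (1−k²)/(1−k⁴)^(2/3) = 0.7776.
Mass saving = 1 − 0.7776 = 22.2 %.

22.2 %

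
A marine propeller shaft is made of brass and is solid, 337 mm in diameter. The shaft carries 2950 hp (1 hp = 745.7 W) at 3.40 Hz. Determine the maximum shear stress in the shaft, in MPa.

13.7 MPa

ω = 2π·3.40 = 21.36 rad/s, so T = P/ω = 2950×745.7 / 21.36 = 103000 N·m.
J = πd⁴/32 = π(0.337)⁴/32 = 1.266×10^-3 m⁴.
τ_max = T·r/J = 103000 × 0.169 / 1.266×10^-3 = 1.370×10^7 Pa.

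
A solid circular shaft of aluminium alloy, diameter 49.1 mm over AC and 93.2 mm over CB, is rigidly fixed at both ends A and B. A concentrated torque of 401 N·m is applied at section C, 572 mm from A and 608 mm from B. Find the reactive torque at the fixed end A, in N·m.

30.3 N·m

Compatibility: T_A·a/J_AC = T_B·b/J_CB with T_A + T_B = T₀.
J_AC = 5.71×10^-7 m⁴, J_CB = 7.41×10^-6 m⁴, so T_A = T₀·(J_AC/a)/((J_AC/a)+(J_CB/b)) = 30.35 N·m, T_B = 370.7 N·m.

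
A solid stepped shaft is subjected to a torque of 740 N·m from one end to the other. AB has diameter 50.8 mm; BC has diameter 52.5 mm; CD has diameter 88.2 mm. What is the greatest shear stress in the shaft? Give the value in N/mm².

28.7 N/mm²

Under the same torque, τ_max = 16T/(πd³) is largest where d is smallest — segment AB (d = 50.8 mm).
τ_max = 16·740.0/(π·(0.0508)³) = 2.875×10^7 Pa.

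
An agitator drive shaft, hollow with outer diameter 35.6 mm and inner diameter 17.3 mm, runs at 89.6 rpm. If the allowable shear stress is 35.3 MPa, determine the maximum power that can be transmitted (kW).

J = π(d_o⁴ − d_i⁴)/32 = π(0.0356⁴ − 0.0173⁴)/32 = 1.489×10^-7 m⁴.
T_max = τ_allow·J/r = 3.53×10^7 × 1.489×10^-7 / 0.0178 = 295.3 N·m.
ω = 2π·89.6/60 = 9.383 rad/s, so P_max = T_max·ω = 2771 W.

2.77 kW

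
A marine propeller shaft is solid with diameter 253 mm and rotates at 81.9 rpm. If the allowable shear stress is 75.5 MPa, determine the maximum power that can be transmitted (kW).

2060 kW

J = πd⁴/32 = π(0.253)⁴/32 = 4.022×10^-4 m⁴.
T_max = τ_allow·J/r = 7.55×10^7 × 4.022×10^-4 / 0.127 = 240100 N·m.
ω = 2π·81.9/60 = 8.577 rad/s, so P_max = T_max·ω = 2.059×10^6 W.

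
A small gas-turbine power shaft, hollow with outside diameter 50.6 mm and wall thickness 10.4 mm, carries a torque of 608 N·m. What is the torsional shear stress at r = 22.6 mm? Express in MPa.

J = π(d_o⁴ − d_i⁴)/32 = π(0.0506⁴ − 0.0298⁴)/32 = 5.662×10^-7 m⁴.
Shear stress varies linearly with radius: τ = T·r/J = 608.0 × 0.0226 / 5.662×10^-7 = 2.427×10^7 Pa.

24.3 MPa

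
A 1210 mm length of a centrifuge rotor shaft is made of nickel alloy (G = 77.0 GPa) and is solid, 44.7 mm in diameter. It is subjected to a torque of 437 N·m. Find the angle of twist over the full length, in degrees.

1.00°

J = πd⁴/32 = π(0.0447)⁴/32 = 3.919×10^-7 m⁴.
θ = T·L/(G·J) = 437.0 × 1.21 / (77.0×10⁹ × 3.919×10^-7) = 0.01752 rad.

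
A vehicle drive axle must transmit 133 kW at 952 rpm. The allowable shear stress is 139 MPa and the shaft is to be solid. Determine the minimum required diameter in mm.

36.6 mm

ω = 2π·952/60 = 99.69 rad/s, so T = P/ω = 133×10³ / 99.69 = 1334 N·m.
For a solid shaft τ_max = 16T/(πd³), so d = (16T/(π τ_allow))^(1/3) = (16·1334/(π·1.39×10^8))^(1/3) = 0.03656 m.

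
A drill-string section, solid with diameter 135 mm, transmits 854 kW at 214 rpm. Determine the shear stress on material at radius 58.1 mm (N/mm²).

67.9 N/mm²

ω = 2π·214/60 = 22.41 rad/s, so T = P/ω = 854×10³ / 22.41 = 38110 N·m.
J = πd⁴/32 = π(0.135)⁴/32 = 3.261×10^-5 m⁴.
Shear stress varies linearly with radius: τ = T·r/J = 38110 × 0.0581 / 3.261×10^-5 = 6.790×10^7 Pa.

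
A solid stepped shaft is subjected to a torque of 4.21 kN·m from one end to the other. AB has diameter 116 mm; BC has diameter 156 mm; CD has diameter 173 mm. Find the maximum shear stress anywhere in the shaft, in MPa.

Under the same torque, τ_max = 16T/(πd³) is largest where d is smallest — segment AB (d = 116 mm).
τ_max = 16·4210/(π·(0.116)³) = 1.374×10^7 Pa.

13.7 MPa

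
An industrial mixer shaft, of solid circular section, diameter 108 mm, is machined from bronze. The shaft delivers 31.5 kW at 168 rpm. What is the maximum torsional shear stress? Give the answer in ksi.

ω = 2π·168/60 = 17.59 rad/s, so T = P/ω = 31.5×10³ / 17.59 = 1790 N·m.
J = πd⁴/32 = π(0.108)⁴/32 = 1.336×10^-5 m⁴.
τ_max = T·r/J = 1790 × 0.0540 / 1.336×10^-5 = 7.239×10^6 Pa.

1.05 ksi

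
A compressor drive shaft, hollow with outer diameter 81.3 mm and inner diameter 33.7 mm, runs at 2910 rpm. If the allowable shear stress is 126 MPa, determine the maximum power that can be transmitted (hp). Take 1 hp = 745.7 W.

J = π(d_o⁴ − d_i⁴)/32 = π(0.0813⁴ − 0.0337⁴)/32 = 4.162×10^-6 m⁴.
T_max = τ_allow·J/r = 1.26×10^8 × 4.162×10^-6 / 0.0406 = 12900 N·m.
ω = 2π·2910/60 = 304.7 rad/s, so P_max = T_max·ω = 3.932×10^6 W.

5270 hp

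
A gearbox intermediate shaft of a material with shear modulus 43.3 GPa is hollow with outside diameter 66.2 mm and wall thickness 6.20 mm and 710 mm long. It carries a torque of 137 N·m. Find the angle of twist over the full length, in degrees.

0.121°

J = π(d_o⁴ − d_i⁴)/32 = π(0.0662⁴ − 0.0538⁴)/32 = 1.063×10^-6 m⁴.
θ = T·L/(G·J) = 137.0 × 0.710 / (43.3×10⁹ × 1.063×10^-6) = 2.113×10^-3 rad.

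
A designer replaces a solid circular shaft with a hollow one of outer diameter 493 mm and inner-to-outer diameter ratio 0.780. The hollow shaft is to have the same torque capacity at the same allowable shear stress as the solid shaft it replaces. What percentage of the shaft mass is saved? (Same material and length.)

46.7 %

Equal τ_max and T ⇒ the solid shaft needs d_s³ = d_o³(1−k⁴), so d_s = 493·(1−0.780⁴)^(1/3) = 422.6 mm.
Area ratio A_h/A_s = d_o²(1−k²)/d_s² = (1−k²)/(1−k⁴)^(2/3) = 0.5329.
Mass saving = 1 − 0.5329 = 46.7 %.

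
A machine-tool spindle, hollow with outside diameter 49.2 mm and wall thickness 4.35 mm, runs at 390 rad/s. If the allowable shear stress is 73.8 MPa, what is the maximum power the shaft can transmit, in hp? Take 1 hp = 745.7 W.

488 hp

J = π(d_o⁴ − d_i⁴)/32 = π(0.0492⁴ − 0.0405⁴)/32 = 3.111×10^-7 m⁴.
T_max = τ_allow·J/r = 7.38×10^7 × 3.111×10^-7 / 0.0246 = 933.4 N·m.
ω = 390 rad/s, so P_max = T_max·ω = 3.640×10^5 W.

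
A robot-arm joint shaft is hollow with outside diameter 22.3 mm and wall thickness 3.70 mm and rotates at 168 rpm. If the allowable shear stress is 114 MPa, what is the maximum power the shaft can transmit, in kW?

J = π(d_o⁴ − d_i⁴)/32 = π(0.0223⁴ − 0.0149⁴)/32 = 1.944×10^-8 m⁴.
T_max = τ_allow·J/r = 1.14×10^8 × 1.944×10^-8 / 0.0112 = 198.8 N·m.
ω = 2π·168/60 = 17.59 rad/s, so P_max = T_max·ω = 3497 W.

3.50 kW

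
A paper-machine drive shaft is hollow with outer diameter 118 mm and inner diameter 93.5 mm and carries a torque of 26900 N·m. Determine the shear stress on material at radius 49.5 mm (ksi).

J = π(d_o⁴ − d_i⁴)/32 = π(0.118⁴ − 0.0935⁴)/32 = 1.153×10^-5 m⁴.
Shear stress varies linearly with radius: τ = T·r/J = 26900 × 0.0495 / 1.153×10^-5 = 1.155×10^8 Pa.

16.7 ksi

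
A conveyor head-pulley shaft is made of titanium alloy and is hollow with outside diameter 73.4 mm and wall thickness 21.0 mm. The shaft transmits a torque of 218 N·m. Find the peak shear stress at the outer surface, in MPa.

2.90 MPa

J = π(d_o⁴ − d_i⁴)/32 = π(0.0734⁴ − 0.0314⁴)/32 = 2.754×10^-6 m⁴.
τ_max = T·r/J = 218.0 × 0.0367 / 2.754×10^-6 = 2.905×10^6 Pa.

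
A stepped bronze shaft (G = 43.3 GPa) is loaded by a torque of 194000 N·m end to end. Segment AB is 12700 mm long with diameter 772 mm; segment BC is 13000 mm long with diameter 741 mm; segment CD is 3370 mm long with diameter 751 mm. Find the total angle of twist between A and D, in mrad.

4.08 mrad

J_AB = π(0.772)⁴/32 = 0.0349 m⁴; J_BC = π(0.741)⁴/32 = 0.0296 m⁴; J_CD = π(0.751)⁴/32 = 0.0312 m⁴.
θ = (T/G)·Σ L_i/J_i = (194000/43.3×10⁹)·(12.7/0.0349 + 13.0/0.0296 + 3.37/0.0312) = 4.083×10^-3 rad.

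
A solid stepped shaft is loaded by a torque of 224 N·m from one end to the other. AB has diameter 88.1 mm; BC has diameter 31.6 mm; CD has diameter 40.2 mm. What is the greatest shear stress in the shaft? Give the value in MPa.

36.2 MPa

Under the same torque, τ_max = 16T/(πd³) is largest where d is smallest — segment BC (d = 31.6 mm).
τ_max = 16·224.0/(π·(0.0316)³) = 3.615×10^7 Pa.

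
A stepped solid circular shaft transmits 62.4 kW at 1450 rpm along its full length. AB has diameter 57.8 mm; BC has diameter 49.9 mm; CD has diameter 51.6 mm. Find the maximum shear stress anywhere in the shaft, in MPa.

ω = 2π·1450/60 = 151.8 rad/s, so T = P/ω = 62.4×10³ / 151.8 = 410.9 N·m.
Under the same torque, τ_max = 16T/(πd³) is largest where d is smallest — segment BC (d = 49.9 mm).
τ_max = 16·410.9/(π·(0.0499)³) = 1.684×10^7 Pa.

16.8 MPa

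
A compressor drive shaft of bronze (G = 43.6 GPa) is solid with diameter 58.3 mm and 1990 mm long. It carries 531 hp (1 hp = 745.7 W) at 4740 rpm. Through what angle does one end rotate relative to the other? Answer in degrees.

ω = 2π·4740/60 = 496.4 rad/s, so T = P/ω = 531×745.7 / 496.4 = 797.7 N·m.
J = πd⁴/32 = π(0.0583)⁴/32 = 1.134×10^-6 m⁴.
θ = T·L/(G·J) = 797.7 × 1.99 / (43.6×10⁹ × 1.134×10^-6) = 0.03210 rad.

1.84°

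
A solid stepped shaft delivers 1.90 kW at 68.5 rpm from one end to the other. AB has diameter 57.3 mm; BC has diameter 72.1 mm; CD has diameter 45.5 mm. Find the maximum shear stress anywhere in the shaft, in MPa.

ω = 2π·68.5/60 = 7.173 rad/s, so T = P/ω = 1.90×10³ / 7.173 = 264.9 N·m.
Under the same torque, τ_max = 16T/(πd³) is largest where d is smallest — segment CD (d = 45.5 mm).
τ_max = 16·264.9/(π·(0.0455)³) = 1.432×10^7 Pa.

14.3 MPa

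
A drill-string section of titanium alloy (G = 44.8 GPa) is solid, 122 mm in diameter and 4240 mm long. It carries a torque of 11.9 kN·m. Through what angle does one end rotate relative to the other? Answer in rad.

J = πd⁴/32 = π(0.122)⁴/32 = 2.175×10^-5 m⁴.
θ = T·L/(G·J) = 11900 × 4.24 / (44.8×10⁹ × 2.175×10^-5) = 0.05178 rad.

0.0518 rad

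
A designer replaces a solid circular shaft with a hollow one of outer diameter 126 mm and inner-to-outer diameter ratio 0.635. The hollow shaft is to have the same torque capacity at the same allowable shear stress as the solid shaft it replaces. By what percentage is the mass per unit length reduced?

Equal τ_max and T ⇒ the solid shaft needs d_s³ = d_o³(1−k⁴), so d_s = 126·(1−0.635⁴)^(1/3) = 118.8 mm.
Area ratio A_h/A_s = d_o²(1−k²)/d_s² = (1−k²)/(1−k⁴)^(2/3) = 0.6717.
Mass saving = 1 − 0.6717 = 32.8 %.

32.8 %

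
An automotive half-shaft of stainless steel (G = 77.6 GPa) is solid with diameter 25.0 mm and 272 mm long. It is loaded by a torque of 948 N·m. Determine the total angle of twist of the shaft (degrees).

4.96°

J = πd⁴/32 = π(0.0250)⁴/32 = 3.835×10^-8 m⁴.
θ = T·L/(G·J) = 948.0 × 0.272 / (77.6×10⁹ × 3.835×10^-8) = 0.08665 rad.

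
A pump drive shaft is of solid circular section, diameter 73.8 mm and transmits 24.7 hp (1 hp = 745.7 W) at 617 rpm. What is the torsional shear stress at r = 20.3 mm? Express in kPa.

ω = 2π·617/60 = 64.61 rad/s, so T = P/ω = 24.7×745.7 / 64.61 = 285.1 N·m.
J = πd⁴/32 = π(0.0738)⁴/32 = 2.912×10^-6 m⁴.
Shear stress varies linearly with radius: τ = T·r/J = 285.1 × 0.0203 / 2.912×10^-6 = 1.987×10^6 Pa.

1990 kPa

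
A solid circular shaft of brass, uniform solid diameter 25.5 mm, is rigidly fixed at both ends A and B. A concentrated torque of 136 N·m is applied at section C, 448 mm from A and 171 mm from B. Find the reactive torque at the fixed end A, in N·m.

With uniform GJ and both ends fixed, compatibility θ_AC = θ_CB gives T_A·a = T_B·b, together with T_A + T_B = T₀.
T_A = T₀·b/(a+b) = 136.0·171/619.0 = 37.57 N·m; T_B = 98.43 N·m.

37.6 N·m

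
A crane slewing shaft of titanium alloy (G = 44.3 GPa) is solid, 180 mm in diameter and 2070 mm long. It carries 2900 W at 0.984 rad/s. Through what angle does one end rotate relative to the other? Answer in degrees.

0.0766°

ω = 0.984 rad/s, so T = P/ω = 2900 / 0.9840 = 2947 N·m.
J = πd⁴/32 = π(0.180)⁴/32 = 1.031×10^-4 m⁴.
θ = T·L/(G·J) = 2947 × 2.07 / (44.3×10⁹ × 1.031×10^-4) = 1.336×10^-3 rad.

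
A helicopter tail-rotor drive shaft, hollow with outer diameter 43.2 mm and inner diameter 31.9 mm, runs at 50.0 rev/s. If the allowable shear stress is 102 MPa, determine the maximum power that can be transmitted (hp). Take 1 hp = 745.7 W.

J = π(d_o⁴ − d_i⁴)/32 = π(0.0432⁴ − 0.0319⁴)/32 = 2.403×10^-7 m⁴.
T_max = τ_allow·J/r = 1.02×10^8 × 2.403×10^-7 / 0.0216 = 1135 N·m.
ω = 2π·50.0 = 314.2 rad/s, so P_max = T_max·ω = 3.564×10^5 W.

478 hp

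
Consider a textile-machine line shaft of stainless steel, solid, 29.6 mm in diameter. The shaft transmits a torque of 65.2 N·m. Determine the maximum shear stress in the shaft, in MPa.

12.8 MPa

J = πd⁴/32 = π(0.0296)⁴/32 = 7.536×10^-8 m⁴.
τ_max = T·r/J = 65.20 × 0.0148 / 7.536×10^-8 = 1.280×10^7 Pa.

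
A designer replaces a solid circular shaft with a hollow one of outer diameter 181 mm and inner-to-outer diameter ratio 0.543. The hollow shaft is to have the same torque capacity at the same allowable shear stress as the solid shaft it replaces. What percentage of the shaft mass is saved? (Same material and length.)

Equal τ_max and T ⇒ the solid shaft needs d_s³ = d_o³(1−k⁴), so d_s = 181·(1−0.543⁴)^(1/3) = 175.6 mm.
Area ratio A_h/A_s = d_o²(1−k²)/d_s² = (1−k²)/(1−k⁴)^(2/3) = 0.7492.
Mass saving = 1 − 0.7492 = 25.1 %.

25.1 %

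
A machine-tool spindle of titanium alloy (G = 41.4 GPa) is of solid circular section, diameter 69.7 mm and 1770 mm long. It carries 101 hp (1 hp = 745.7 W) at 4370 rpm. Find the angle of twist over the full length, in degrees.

0.174°

ω = 2π·4370/60 = 457.6 rad/s, so T = P/ω = 101×745.7 / 457.6 = 164.6 N·m.
J = πd⁴/32 = π(0.0697)⁴/32 = 2.317×10^-6 m⁴.
θ = T·L/(G·J) = 164.6 × 1.77 / (41.4×10⁹ × 2.317×10^-6) = 3.037×10^-3 rad.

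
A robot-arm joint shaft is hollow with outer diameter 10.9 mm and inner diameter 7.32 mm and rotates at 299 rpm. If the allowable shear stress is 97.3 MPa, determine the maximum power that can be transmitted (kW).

0.617 kW

J = π(d_o⁴ − d_i⁴)/32 = π(0.0109⁴ − 0.00732⁴)/32 = 1.104×10^-9 m⁴.
T_max = τ_allow·J/r = 9.73×10^7 × 1.104×10^-9 / 0.00545 = 19.71 N·m.
ω = 2π·299/60 = 31.31 rad/s, so P_max = T_max·ω = 617.1 W.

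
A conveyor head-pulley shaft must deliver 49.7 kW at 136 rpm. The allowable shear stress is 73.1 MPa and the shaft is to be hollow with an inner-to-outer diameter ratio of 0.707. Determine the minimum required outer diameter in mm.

68.7 mm

ω = 2π·136/60 = 14.24 rad/s, so T = P/ω = 49.7×10³ / 14.24 = 3490 N·m.
For a hollow shaft with d_i/d_o = 0.707: τ_max = 16T/(π d_o³ (1−k⁴)), so d_o = [16T/(π τ_allow (1−k⁴))]^(1/3) = [16·3490/(π·7.31×10^7·0.7502)]^(1/3) = 0.06869 m.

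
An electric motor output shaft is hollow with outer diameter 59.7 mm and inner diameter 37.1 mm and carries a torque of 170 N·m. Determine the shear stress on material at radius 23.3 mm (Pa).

J = π(d_o⁴ − d_i⁴)/32 = π(0.0597⁴ − 0.0371⁴)/32 = 1.061×10^-6 m⁴.
Shear stress varies linearly with radius: τ = T·r/J = 170.0 × 0.0233 / 1.061×10^-6 = 3.733×10^6 Pa.

3.73e6 Pa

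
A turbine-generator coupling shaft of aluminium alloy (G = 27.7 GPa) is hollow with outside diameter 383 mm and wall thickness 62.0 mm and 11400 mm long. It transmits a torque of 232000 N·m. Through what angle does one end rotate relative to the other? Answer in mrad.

J = π(d_o⁴ − d_i⁴)/32 = π(0.383⁴ − 0.259⁴)/32 = 1.671×10^-3 m⁴.
θ = T·L/(G·J) = 232000 × 11.4 / (27.7×10⁹ × 1.671×10^-3) = 0.05715 rad.

57.1 mrad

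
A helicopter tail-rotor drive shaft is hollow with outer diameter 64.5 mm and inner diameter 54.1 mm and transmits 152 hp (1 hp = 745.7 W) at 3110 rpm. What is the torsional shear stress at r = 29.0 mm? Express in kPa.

ω = 2π·3110/60 = 325.7 rad/s, so T = P/ω = 152×745.7 / 325.7 = 348.0 N·m.
J = π(d_o⁴ − d_i⁴)/32 = π(0.0645⁴ − 0.0541⁴)/32 = 8.582×10^-7 m⁴.
Shear stress varies linearly with radius: τ = T·r/J = 348.0 × 0.0290 / 8.582×10^-7 = 1.176×10^7 Pa.

11800 kPa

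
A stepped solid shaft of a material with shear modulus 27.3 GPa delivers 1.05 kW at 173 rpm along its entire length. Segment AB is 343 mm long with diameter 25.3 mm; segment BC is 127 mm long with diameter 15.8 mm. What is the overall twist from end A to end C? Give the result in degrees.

3.56°

ω = 2π·173/60 = 18.12 rad/s, so T = P/ω = 1.05×10³ / 18.12 = 57.96 N·m.
J_AB = π(0.0253)⁴/32 = 4.02×10^-8 m⁴; J_BC = π(0.0158)⁴/32 = 6.12×10^-9 m⁴.
θ = (T/G)·Σ L_i/J_i = (57.96/27.3×10⁹)·(0.343/4.02×10^-8 + 0.127/6.12×10^-9) = 0.06217 rad.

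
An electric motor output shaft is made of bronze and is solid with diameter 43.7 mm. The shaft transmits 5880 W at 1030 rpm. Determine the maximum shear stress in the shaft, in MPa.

ω = 2π·1030/60 = 107.9 rad/s, so T = P/ω = 5880 / 107.9 = 54.51 N·m.
J = πd⁴/32 = π(0.0437)⁴/32 = 3.580×10^-7 m⁴.
τ_max = T·r/J = 54.51 × 0.0219 / 3.580×10^-7 = 3.327×10^6 Pa.

3.33 MPa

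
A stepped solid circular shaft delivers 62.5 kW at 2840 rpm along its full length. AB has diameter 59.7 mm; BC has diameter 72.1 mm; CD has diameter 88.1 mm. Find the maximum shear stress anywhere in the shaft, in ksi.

ω = 2π·2840/60 = 297.4 rad/s, so T = P/ω = 62.5×10³ / 297.4 = 210.2 N·m.
Under the same torque, τ_max = 16T/(πd³) is largest where d is smallest — segment AB (d = 59.7 mm).
τ_max = 16·210.2/(π·(0.0597)³) = 5.030×10^6 Pa.

0.730 ksi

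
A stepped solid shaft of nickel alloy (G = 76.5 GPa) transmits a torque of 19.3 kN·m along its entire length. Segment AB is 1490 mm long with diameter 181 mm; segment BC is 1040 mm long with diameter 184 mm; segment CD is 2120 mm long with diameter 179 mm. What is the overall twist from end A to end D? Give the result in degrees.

J_AB = π(0.181)⁴/32 = 1.05×10^-4 m⁴; J_BC = π(0.184)⁴/32 = 1.13×10^-4 m⁴; J_CD = π(0.179)⁴/32 = 1.01×10^-4 m⁴.
θ = (T/G)·Σ L_i/J_i = (19300/76.5×10⁹)·(1.49/1.05×10^-4 + 1.04/1.13×10^-4 + 2.12/1.01×10^-4) = 0.01121 rad.

0.642°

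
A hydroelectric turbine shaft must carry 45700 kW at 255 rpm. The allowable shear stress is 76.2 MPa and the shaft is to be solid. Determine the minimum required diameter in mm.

485 mm

ω = 2π·255/60 = 26.70 rad/s, so T = P/ω = 45700×10³ / 26.70 = 1.711e6 N·m.
For a solid shaft τ_max = 16T/(πd³), so d = (16T/(π τ_allow))^(1/3) = (16·1.711e6/(π·7.62×10^7))^(1/3) = 0.4854 m.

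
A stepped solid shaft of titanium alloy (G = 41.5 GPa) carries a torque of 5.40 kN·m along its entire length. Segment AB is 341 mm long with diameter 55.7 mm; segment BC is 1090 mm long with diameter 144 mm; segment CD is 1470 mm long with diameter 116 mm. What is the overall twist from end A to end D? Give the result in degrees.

3.50°

J_AB = π(0.0557)⁴/32 = 9.45×10^-7 m⁴; J_BC = π(0.144)⁴/32 = 4.22×10^-5 m⁴; J_CD = π(0.116)⁴/32 = 1.78×10^-5 m⁴.
θ = (T/G)·Σ L_i/J_i = (5400/41.5×10⁹)·(0.341/9.45×10^-7 + 1.09/4.22×10^-5 + 1.47/1.78×10^-5) = 0.06108 rad.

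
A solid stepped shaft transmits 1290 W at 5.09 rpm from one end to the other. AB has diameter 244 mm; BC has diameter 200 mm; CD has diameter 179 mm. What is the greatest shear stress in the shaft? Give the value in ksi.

ω = 2π·5.09/60 = 0.5330 rad/s, so T = P/ω = 1290 / 0.5330 = 2420 N·m.
Under the same torque, τ_max = 16T/(πd³) is largest where d is smallest — segment CD (d = 179 mm).
τ_max = 16·2420/(π·(0.179)³) = 2.149×10^6 Pa.

0.312 ksi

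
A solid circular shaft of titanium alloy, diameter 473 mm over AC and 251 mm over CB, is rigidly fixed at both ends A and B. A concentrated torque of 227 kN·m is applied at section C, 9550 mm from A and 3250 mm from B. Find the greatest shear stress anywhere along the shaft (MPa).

13.8 MPa

Compatibility: T_A·a/J_AC = T_B·b/J_CB with T_A + T_B = T₀.
J_AC = 4.91×10^-3 m⁴, J_CB = 3.90×10^-4 m⁴, so T_A = T₀·(J_AC/a)/((J_AC/a)+(J_CB/b)) = 184100 N·m, T_B = 42900 N·m.
τ in each portion: τ_AC = 8.86×10^6 Pa, τ_CB = 1.38×10^7 Pa; maximum is in CB.
τ_max = T_CB·r/J = 42900·0.126/3.90×10^-4 = 1.382×10^7 Pa.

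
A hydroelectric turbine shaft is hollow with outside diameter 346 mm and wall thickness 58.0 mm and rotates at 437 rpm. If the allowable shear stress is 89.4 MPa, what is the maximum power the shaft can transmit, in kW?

J = π(d_o⁴ − d_i⁴)/32 = π(0.346⁴ − 0.230⁴)/32 = 1.132×10^-3 m⁴.
T_max = τ_allow·J/r = 8.94×10^7 × 1.132×10^-3 / 0.173 = 585100 N·m.
ω = 2π·437/60 = 45.76 rad/s, so P_max = T_max·ω = 2.678×10^7 W.

26800 kW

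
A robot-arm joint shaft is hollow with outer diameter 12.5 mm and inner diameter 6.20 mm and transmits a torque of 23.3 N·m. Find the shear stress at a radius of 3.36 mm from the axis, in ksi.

5.04 ksi

J = π(d_o⁴ − d_i⁴)/32 = π(0.0125⁴ − 0.00620⁴)/32 = 2.252×10^-9 m⁴.
Shear stress varies linearly with radius: τ = T·r/J = 23.30 × 0.00336 / 2.252×10^-9 = 3.477×10^7 Pa.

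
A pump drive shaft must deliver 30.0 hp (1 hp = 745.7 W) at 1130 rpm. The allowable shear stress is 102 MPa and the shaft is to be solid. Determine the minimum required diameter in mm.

ω = 2π·1130/60 = 118.3 rad/s, so T = P/ω = 30.0×745.7 / 118.3 = 189.1 N·m.
For a solid shaft τ_max = 16T/(πd³), so d = (16T/(π τ_allow))^(1/3) = (16·189.1/(π·1.02×10^8))^(1/3) = 0.02113 m.

21.1 mm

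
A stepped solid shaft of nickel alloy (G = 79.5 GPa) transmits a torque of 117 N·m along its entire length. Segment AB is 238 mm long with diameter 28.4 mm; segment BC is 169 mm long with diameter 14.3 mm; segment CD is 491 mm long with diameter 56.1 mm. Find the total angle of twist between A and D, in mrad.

66.8 mrad

J_AB = π(0.0284)⁴/32 = 6.39×10^-8 m⁴; J_BC = π(0.0143)⁴/32 = 4.11×10^-9 m⁴; J_CD = π(0.0561)⁴/32 = 9.72×10^-7 m⁴.
θ = (T/G)·Σ L_i/J_i = (117.0/79.5×10⁹)·(0.238/6.39×10^-8 + 0.169/4.11×10^-9 + 0.491/9.72×10^-7) = 0.06681 rad.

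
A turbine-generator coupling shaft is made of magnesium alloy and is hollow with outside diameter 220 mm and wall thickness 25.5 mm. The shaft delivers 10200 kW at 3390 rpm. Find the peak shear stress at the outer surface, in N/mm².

21.1 N/mm²

ω = 2π·3390/60 = 355.0 rad/s, so T = P/ω = 10200×10³ / 355.0 = 28730 N·m.
J = π(d_o⁴ − d_i⁴)/32 = π(0.220⁴ − 0.169⁴)/32 = 1.499×10^-4 m⁴.
τ_max = T·r/J = 28730 × 0.110 / 1.499×10^-4 = 2.109×10^7 Pa.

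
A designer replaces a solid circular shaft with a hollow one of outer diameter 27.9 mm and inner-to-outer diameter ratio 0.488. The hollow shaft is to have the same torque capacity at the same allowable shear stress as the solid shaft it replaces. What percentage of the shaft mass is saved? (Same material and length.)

20.8 %

Equal τ_max and T ⇒ the solid shaft needs d_s³ = d_o³(1−k⁴), so d_s = 27.9·(1−0.488⁴)^(1/3) = 27.36 mm.
Area ratio A_h/A_s = d_o²(1−k²)/d_s² = (1−k²)/(1−k⁴)^(2/3) = 0.7921.
Mass saving = 1 − 0.7921 = 20.8 %.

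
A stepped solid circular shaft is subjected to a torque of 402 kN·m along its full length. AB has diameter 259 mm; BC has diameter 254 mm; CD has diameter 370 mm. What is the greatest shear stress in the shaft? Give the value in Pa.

Under the same torque, τ_max = 16T/(πd³) is largest where d is smallest — segment BC (d = 254 mm).
τ_max = 16·402000/(π·(0.254)³) = 1.249×10^8 Pa.

1.25e8 Pa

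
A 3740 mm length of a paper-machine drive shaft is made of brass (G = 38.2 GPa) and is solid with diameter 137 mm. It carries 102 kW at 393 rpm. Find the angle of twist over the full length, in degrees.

ω = 2π·393/60 = 41.15 rad/s, so T = P/ω = 102×10³ / 41.15 = 2478 N·m.
J = πd⁴/32 = π(0.137)⁴/32 = 3.458×10^-5 m⁴.
θ = T·L/(G·J) = 2478 × 3.74 / (38.2×10⁹ × 3.458×10^-5) = 7.016×10^-3 rad.

0.402°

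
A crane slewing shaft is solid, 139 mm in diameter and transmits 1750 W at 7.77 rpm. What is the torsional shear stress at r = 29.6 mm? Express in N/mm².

ω = 2π·7.77/60 = 0.8137 rad/s, so T = P/ω = 1750 / 0.8137 = 2151 N·m.
J = πd⁴/32 = π(0.139)⁴/32 = 3.665×10^-5 m⁴.
Shear stress varies linearly with radius: τ = T·r/J = 2151 × 0.0296 / 3.665×10^-5 = 1.737×10^6 Pa.

1.74 N/mm²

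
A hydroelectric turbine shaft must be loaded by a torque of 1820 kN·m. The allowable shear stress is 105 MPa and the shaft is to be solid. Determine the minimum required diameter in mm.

For a solid shaft τ_max = 16T/(πd³), so d = (16T/(π τ_allow))^(1/3) = (16·1.820e6/(π·1.05×10^8))^(1/3) = 0.4453 m.

445 mm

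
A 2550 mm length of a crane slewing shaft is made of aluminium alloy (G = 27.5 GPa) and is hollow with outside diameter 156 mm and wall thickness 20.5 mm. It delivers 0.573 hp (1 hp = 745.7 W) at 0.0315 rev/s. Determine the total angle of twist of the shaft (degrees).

ω = 2π·0.0315 = 0.1979 rad/s, so T = P/ω = 0.573×745.7 / 0.1979 = 2159 N·m.
J = π(d_o⁴ − d_i⁴)/32 = π(0.156⁴ − 0.115⁴)/32 = 4.097×10^-5 m⁴.
θ = T·L/(G·J) = 2159 × 2.55 / (27.5×10⁹ × 4.097×10^-5) = 4.886×10^-3 rad.

0.280°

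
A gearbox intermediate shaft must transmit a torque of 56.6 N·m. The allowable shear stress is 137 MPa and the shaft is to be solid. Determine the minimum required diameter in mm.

For a solid shaft τ_max = 16T/(πd³), so d = (16T/(π τ_allow))^(1/3) = (16·56.60/(π·1.37×10^8))^(1/3) = 0.01281 m.

12.8 mm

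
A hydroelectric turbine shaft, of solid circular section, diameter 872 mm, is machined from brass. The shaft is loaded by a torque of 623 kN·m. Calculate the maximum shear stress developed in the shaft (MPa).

4.79 MPa

J = πd⁴/32 = π(0.872)⁴/32 = 0.05676 m⁴.
τ_max = T·r/J = 623000 × 0.436 / 0.05676 = 4.785×10^6 Pa.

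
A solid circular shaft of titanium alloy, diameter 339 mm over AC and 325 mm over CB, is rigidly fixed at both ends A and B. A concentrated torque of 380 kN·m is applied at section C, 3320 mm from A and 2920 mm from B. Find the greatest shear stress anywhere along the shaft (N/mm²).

27.6 N/mm²

Compatibility: T_A·a/J_AC = T_B·b/J_CB with T_A + T_B = T₀.
J_AC = 1.30×10^-3 m⁴, J_CB = 1.10×10^-3 m⁴, so T_A = T₀·(J_AC/a)/((J_AC/a)+(J_CB/b)) = 193800 N·m, T_B = 186200 N·m.
τ in each portion: τ_AC = 2.53×10^7 Pa, τ_CB = 2.76×10^7 Pa; maximum is in CB.
τ_max = T_CB·r/J = 186200·0.163/1.10×10^-3 = 2.762×10^7 Pa.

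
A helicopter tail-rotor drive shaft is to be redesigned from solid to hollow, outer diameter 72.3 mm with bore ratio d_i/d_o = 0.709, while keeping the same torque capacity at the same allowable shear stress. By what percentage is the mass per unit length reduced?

Equal τ_max and T ⇒ the solid shaft needs d_s³ = d_o³(1−k⁴), so d_s = 72.3·(1−0.709⁴)^(1/3) = 65.61 mm.
Area ratio A_h/A_s = d_o²(1−k²)/d_s² = (1−k²)/(1−k⁴)^(2/3) = 0.6039.
Mass saving = 1 − 0.6039 = 39.6 %.

39.6 %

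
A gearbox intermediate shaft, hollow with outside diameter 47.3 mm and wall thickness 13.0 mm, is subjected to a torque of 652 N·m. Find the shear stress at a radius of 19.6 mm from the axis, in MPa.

27.1 MPa

J = π(d_o⁴ − d_i⁴)/32 = π(0.0473⁴ − 0.0213⁴)/32 = 4.712×10^-7 m⁴.
Shear stress varies linearly with radius: τ = T·r/J = 652.0 × 0.0196 / 4.712×10^-7 = 2.712×10^7 Pa.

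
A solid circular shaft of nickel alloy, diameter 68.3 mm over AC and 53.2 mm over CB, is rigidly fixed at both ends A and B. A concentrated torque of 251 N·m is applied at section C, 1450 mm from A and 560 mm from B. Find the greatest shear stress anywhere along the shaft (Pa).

4.14e6 Pa

Compatibility: T_A·a/J_AC = T_B·b/J_CB with T_A + T_B = T₀.
J_AC = 2.14×10^-6 m⁴, J_CB = 7.86×10^-7 m⁴, so T_A = T₀·(J_AC/a)/((J_AC/a)+(J_CB/b)) = 128.5 N·m, T_B = 122.5 N·m.
τ in each portion: τ_AC = 2.05×10^6 Pa, τ_CB = 4.14×10^6 Pa; maximum is in CB.
τ_max = T_CB·r/J = 122.5·0.0266/7.86×10^-7 = 4.143×10^6 Pa.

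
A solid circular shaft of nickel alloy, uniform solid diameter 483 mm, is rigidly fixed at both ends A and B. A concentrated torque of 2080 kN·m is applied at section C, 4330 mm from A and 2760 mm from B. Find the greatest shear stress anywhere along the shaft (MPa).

57.4 MPa

With uniform GJ and both ends fixed, compatibility θ_AC = θ_CB gives T_A·a = T_B·b, together with T_A + T_B = T₀.
T_A = T₀·b/(a+b) = 2.080e6·2760/7090 = 809700 N·m; T_B = 1.270e6 N·m.
τ in each portion: τ_AC = 3.66×10^7 Pa, τ_CB = 5.74×10^7 Pa; maximum is in CB.
τ_max = T_CB·r/J = 1.270e6·0.241/5.34×10^-3 = 5.742×10^7 Pa.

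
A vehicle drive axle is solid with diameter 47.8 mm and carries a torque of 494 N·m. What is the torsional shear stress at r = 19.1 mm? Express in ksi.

2.67 ksi

J = πd⁴/32 = π(0.0478)⁴/32 = 5.125×10^-7 m⁴.
Shear stress varies linearly with radius: τ = T·r/J = 494.0 × 0.0191 / 5.125×10^-7 = 1.841×10^7 Pa.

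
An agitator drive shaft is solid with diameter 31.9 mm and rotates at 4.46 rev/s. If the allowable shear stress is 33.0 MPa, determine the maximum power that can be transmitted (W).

J = πd⁴/32 = π(0.0319)⁴/32 = 1.017×10^-7 m⁴.
T_max = τ_allow·J/r = 3.30×10^7 × 1.017×10^-7 / 0.0159 = 210.3 N·m.
ω = 2π·4.46 = 28.02 rad/s, so P_max = T_max·ω = 5894 W.

5890 W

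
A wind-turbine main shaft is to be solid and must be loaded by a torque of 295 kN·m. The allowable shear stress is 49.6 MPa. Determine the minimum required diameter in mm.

For a solid shaft τ_max = 16T/(πd³), so d = (16T/(π τ_allow))^(1/3) = (16·295000/(π·4.96×10^7))^(1/3) = 0.3117 m.

312 mm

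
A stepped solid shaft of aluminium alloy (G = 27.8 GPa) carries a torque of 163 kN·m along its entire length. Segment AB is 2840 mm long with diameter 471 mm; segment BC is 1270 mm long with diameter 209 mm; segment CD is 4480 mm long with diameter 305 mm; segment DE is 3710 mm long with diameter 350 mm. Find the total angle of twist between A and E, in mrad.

J_AB = π(0.471)⁴/32 = 4.83×10^-3 m⁴; J_BC = π(0.209)⁴/32 = 1.87×10^-4 m⁴; J_CD = π(0.305)⁴/32 = 8.50×10^-4 m⁴; J_DE = π(0.350)⁴/32 = 1.47×10^-3 m⁴.
θ = (T/G)·Σ L_i/J_i = (163000/27.8×10⁹)·(2.84/4.83×10^-3 + 1.27/1.87×10^-4 + 4.48/8.50×10^-4 + 3.71/1.47×10^-3) = 0.08888 rad.

88.9 mrad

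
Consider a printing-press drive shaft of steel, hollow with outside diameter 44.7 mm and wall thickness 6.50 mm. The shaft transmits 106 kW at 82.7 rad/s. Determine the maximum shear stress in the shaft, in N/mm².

97.8 N/mm²

ω = 82.7 rad/s, so T = P/ω = 106×10³ / 82.70 = 1282 N·m.
J = π(d_o⁴ − d_i⁴)/32 = π(0.0447⁴ − 0.0317⁴)/32 = 2.928×10^-7 m⁴.
τ_max = T·r/J = 1282 × 0.0224 / 2.928×10^-7 = 9.783×10^7 Pa.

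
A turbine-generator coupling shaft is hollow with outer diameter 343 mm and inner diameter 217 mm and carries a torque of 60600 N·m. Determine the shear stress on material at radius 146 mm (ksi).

J = π(d_o⁴ − d_i⁴)/32 = π(0.343⁴ − 0.217⁴)/32 = 1.141×10^-3 m⁴.
Shear stress varies linearly with radius: τ = T·r/J = 60600 × 0.146 / 1.141×10^-3 = 7.753×10^6 Pa.

1.12 ksi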